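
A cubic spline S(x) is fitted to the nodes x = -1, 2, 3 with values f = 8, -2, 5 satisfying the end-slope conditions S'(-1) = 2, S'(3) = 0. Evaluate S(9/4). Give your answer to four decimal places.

-0.0098

Put M_i = S'' at the i-th knot. Here h = (3, 1) and Δ = (-10/3, 7), so the interior equations h_(i-1)·M_(i-1) + 2(h_(i-1)+h_i)·M_i + h_i·M_(i+1) = 6(Δ_i − Δ_(i-1)) read
  3·M_0 + 8·M_1 + 1·M_2 = 6(Δ_1 - Δ_0) = 62
Clamped end conditions give two more equations: 2h_0·M_0 + h_0·M_1 = 6(Δ_0 - S'(-1)) = -32 and h_1·M_1 + 2h_1·M_2 = 6(S'(3) - Δ_1) = -42.
Hence M_0 = -163/12, M_1 = 33/2, M_2 = -117/4.
On [2, 3], S(x) = -2 + 51/8·(x - 2) + 33/4·(x - 2)² - 61/8·(x - 2)³.
With (x - 2) = 1/4: S(9/4) = -5/512.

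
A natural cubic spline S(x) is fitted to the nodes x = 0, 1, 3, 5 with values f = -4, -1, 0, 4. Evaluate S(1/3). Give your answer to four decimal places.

-2.8451

Put σ_i = S'' at the i-th knot. Here h = (1, 2, 2) and Δ = (3, 1/2, 2), so the interior equations h_(i-1)·σ_(i-1) + 2(h_(i-1)+h_i)·σ_i + h_i·σ_(i+1) = 6(Δ_i − Δ_(i-1)) read
  1·σ_0 + 6·σ_1 + 2·σ_2 = 6(Δ_1 - Δ_0) = -15
  2·σ_1 + 8·σ_2 + 2·σ_3 = 6(Δ_2 - Δ_1) = 9
Natural end conditions: σ_0 = σ_3 = 0.
Solving: σ_0 = 0, σ_1 = -69/22, σ_2 = 21/11, σ_3 = 0.
On [0, 1], S(x) = -4 + 155/44·x + 0·x² - 23/44·x³.
With x = 1/3: S(1/3) = -845/297.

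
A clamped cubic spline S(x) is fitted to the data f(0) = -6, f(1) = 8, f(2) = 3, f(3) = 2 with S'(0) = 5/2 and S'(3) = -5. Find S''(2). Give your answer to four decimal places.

Write σ_i for S''(x_i). With h_i = 1, 1, 1 and divided differences Δ_i = 14, -5, -1, the continuity of S' gives the tridiagonal system
  1·σ_0 + 4·σ_1 + 1·σ_2 = 6(Δ_1 - Δ_0) = -114
  1·σ_1 + 4·σ_2 + 1·σ_3 = 6(Δ_2 - Δ_1) = 24
Clamped end conditions give two more equations: 2h_0·σ_0 + h_0·σ_1 = 6(Δ_0 - S'(0)) = 69 and h_2·σ_2 + 2h_2·σ_3 = 6(S'(3) - Δ_2) = -24.
Solving the tridiagonal system: σ_0 = 296/5, σ_1 = -247/5, σ_2 = 122/5, σ_3 = -121/5.

24.4000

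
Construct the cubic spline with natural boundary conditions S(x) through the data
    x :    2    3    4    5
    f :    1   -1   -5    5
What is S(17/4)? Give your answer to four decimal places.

-3.7688

Write M_i for S''(x_i). With h_i = 1, 1, 1 and divided differences Δ_i = -2, -4, 10, the continuity of S' gives the tridiagonal system
  1·M_0 + 4·M_1 + 1·M_2 = 6(Δ_1 - Δ_0) = -12
  1·M_1 + 4·M_2 + 1·M_3 = 6(Δ_2 - Δ_1) = 84
Natural end conditions: M_0 = M_3 = 0.
Hence M_0 = 0, M_1 = -44/5, M_2 = 116/5, M_3 = 0.
On [4, 5], S(x) = -5 + 34/15·(x - 4) + 58/5·(x - 4)² - 58/15·(x - 4)³.
With (x - 4) = 1/4: S(17/4) = -603/160.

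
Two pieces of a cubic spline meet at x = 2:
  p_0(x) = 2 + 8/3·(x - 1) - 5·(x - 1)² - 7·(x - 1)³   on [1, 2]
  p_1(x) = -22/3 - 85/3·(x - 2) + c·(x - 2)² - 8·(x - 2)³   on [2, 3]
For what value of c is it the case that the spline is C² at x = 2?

p_0''(x) = -10 - 42·(x - 1), so p_0''(2) = -52. On the right, p_1''(2) = 2c, so c = -26.

-26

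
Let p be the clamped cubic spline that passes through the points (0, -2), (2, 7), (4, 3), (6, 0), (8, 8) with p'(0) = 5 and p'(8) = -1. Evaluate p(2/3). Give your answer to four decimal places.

Put M_i = p'' at the i-th knot. Here h = (2, 2, 2, 2) and Δ = (9/2, -2, -3/2, 4), so the interior equations h_(i-1)·M_(i-1) + 2(h_(i-1)+h_i)·M_i + h_i·M_(i+1) = 6(Δ_i − Δ_(i-1)) read
  2·M_0 + 8·M_1 + 2·M_2 = 6(Δ_1 - Δ_0) = -39
  2·M_1 + 8·M_2 + 2·M_3 = 6(Δ_2 - Δ_1) = 3
  2·M_2 + 8·M_3 + 2·M_4 = 6(Δ_3 - Δ_2) = 33
Clamped end conditions give two more equations: 2h_0·M_0 + h_0·M_1 = 6(Δ_0 - p'(0)) = -3 and h_3·M_3 + 2h_3·M_4 = 6(p'(8) - Δ_3) = -30.
Solving the tridiagonal system: M_0 = 27/14, M_1 = -75/14, M_2 = 0, M_3 = 48/7, M_4 = -153/14.
On [0, 2], p(x) = -2 + 5·x + 27/28·x² - 17/28·x³.
With x = 2/3: p(2/3) = 299/189.

1.5820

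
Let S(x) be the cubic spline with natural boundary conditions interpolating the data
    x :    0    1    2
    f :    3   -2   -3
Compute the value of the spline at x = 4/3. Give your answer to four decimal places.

Write m_i for S''(x_i). With h_i = 1, 1 and divided differences Δ_i = -5, -1, the continuity of S' gives the tridiagonal system
  1·m_0 + 4·m_1 + 1·m_2 = 6(Δ_1 - Δ_0) = 24
Natural end conditions: m_0 = m_2 = 0.
Solving the tridiagonal system: m_0 = 0, m_1 = 6, m_2 = 0.
On [1, 2], S(x) = -2 - 3·(x - 1) + 3·(x - 1)² - 1·(x - 1)³.
With (x - 1) = 1/3: S(4/3) = -73/27.

-2.7037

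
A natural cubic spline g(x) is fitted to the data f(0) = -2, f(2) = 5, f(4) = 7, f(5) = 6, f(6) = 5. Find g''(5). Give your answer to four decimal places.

With σ_i denoting the second derivative at x_i, h_i = 2, 2, 1, 1, and Δ_i = (y_(i+1) − y_i)/h_i = 7/2, 1, -1, -1:
  2·σ_0 + 8·σ_1 + 2·σ_2 = 6(Δ_1 - Δ_0) = -15
  2·σ_1 + 6·σ_2 + 1·σ_3 = 6(Δ_2 - Δ_1) = -12
  1·σ_2 + 4·σ_3 + 1·σ_4 = 6(Δ_3 - Δ_2) = 0
Natural end conditions: σ_0 = σ_4 = 0.
Solving: σ_0 = 0, σ_1 = -83/56, σ_2 = -11/7, σ_3 = 11/28, σ_4 = 0.

0.3929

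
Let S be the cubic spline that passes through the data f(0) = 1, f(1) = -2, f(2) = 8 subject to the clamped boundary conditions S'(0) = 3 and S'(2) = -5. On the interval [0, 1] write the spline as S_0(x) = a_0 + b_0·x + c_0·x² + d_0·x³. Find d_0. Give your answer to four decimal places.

14.7500

With m_i denoting the second derivative at x_i, h_i = 1, 1, and Δ_i = (y_(i+1) − y_i)/h_i = -3, 10:
  1·m_0 + 4·m_1 + 1·m_2 = 6(Δ_1 - Δ_0) = 78
Clamped end conditions give two more equations: 2h_0·m_0 + h_0·m_1 = 6(Δ_0 - S'(0)) = -36 and h_1·m_1 + 2h_1·m_2 = 6(S'(2) - Δ_1) = -90.
Solving: m_0 = -83/2, m_1 = 47, m_2 = -137/2.
On [0, 1], with S_0(x) = a_0 + b_0·x + c_0·x² + d_0·x³: c_0 = m_0/2 = -83/4, d_0 = (m_1 - m_0)/(6h_0) = 59/4, b_0 = Δ_0 - h_0(2m_0 + m_1)/6 = 3.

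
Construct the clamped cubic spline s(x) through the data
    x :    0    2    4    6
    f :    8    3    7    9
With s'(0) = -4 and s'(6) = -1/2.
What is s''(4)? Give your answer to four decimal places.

-1.2333

Write M_i for s''(x_i). With h_i = 2, 2, 2 and divided differences Δ_i = -5/2, 2, 1, the continuity of s' gives the tridiagonal system
  2·M_0 + 8·M_1 + 2·M_2 = 6(Δ_1 - Δ_0) = 27
  2·M_1 + 8·M_2 + 2·M_3 = 6(Δ_2 - Δ_1) = -6
Clamped end conditions give two more equations: 2h_0·M_0 + h_0·M_1 = 6(Δ_0 - s'(0)) = 9 and h_2·M_2 + 2h_2·M_3 = 6(s'(6) - Δ_2) = -9.
Forward elimination and back-substitution give M_0 = 7/15, M_1 = 107/30, M_2 = -37/30, M_3 = -49/30.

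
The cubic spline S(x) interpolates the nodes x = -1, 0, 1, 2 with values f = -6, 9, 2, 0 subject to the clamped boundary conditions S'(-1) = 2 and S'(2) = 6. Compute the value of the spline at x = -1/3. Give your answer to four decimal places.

With M_i denoting the second derivative at x_i, h_i = 1, 1, 1, and Δ_i = (y_(i+1) − y_i)/h_i = 15, -7, -2:
  1·M_0 + 4·M_1 + 1·M_2 = 6(Δ_1 - Δ_0) = -132
  1·M_1 + 4·M_2 + 1·M_3 = 6(Δ_2 - Δ_1) = 30
Clamped end conditions give two more equations: 2h_0·M_0 + h_0·M_1 = 6(Δ_0 - S'(-1)) = 78 and h_2·M_2 + 2h_2·M_3 = 6(S'(2) - Δ_2) = 48.
Solving: M_0 = 988/15, M_1 = -806/15, M_2 = 256/15, M_3 = 232/15.
On [-1, 0], S(x) = -6 + 2·(x + 1) + 494/15·(x + 1)² - 299/15·(x + 1)³.
With (x + 1) = 2/3: S(-1/3) = 1646/405.

4.0642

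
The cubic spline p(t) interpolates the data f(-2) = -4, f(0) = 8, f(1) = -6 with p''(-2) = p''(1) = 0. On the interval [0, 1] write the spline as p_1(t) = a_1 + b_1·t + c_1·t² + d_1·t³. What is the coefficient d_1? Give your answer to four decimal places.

3.3333

Write σ_i for p''(x_i). With h_i = 2, 1 and divided differences Δ_i = 6, -14, the continuity of p' gives the tridiagonal system
  2·σ_0 + 6·σ_1 + 1·σ_2 = 6(Δ_1 - Δ_0) = -120
Natural end conditions: σ_0 = σ_2 = 0.
Hence σ_0 = 0, σ_1 = -20, σ_2 = 0.
On [0, 1], with p_1(t) = a_1 + b_1·t + c_1·t² + d_1·t³: c_1 = σ_1/2 = -10, d_1 = (σ_2 - σ_1)/(6h_1) = 10/3, b_1 = Δ_1 - h_1(2σ_1 + σ_2)/6 = -22/3.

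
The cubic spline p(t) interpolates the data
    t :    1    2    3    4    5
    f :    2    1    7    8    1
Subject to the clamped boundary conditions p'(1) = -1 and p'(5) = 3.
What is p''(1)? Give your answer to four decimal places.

-6.8214

Put σ_i = p'' at the i-th knot. Here h = (1, 1, 1, 1) and Δ = (-1, 6, 1, -7), so the interior equations h_(i-1)·σ_(i-1) + 2(h_(i-1)+h_i)·σ_i + h_i·σ_(i+1) = 6(Δ_i − Δ_(i-1)) read
  1·σ_0 + 4·σ_1 + 1·σ_2 = 6(Δ_1 - Δ_0) = 42
  1·σ_1 + 4·σ_2 + 1·σ_3 = 6(Δ_2 - Δ_1) = -30
  1·σ_2 + 4·σ_3 + 1·σ_4 = 6(Δ_3 - Δ_2) = -48
Clamped end conditions give two more equations: 2h_0·σ_0 + h_0·σ_1 = 6(Δ_0 - p'(1)) = 0 and h_3·σ_3 + 2h_3·σ_4 = 6(p'(5) - Δ_3) = 60.
Solving the tridiagonal system: σ_0 = -191/28, σ_1 = 191/14, σ_2 = -23/4, σ_3 = -289/14, σ_4 = 1129/28.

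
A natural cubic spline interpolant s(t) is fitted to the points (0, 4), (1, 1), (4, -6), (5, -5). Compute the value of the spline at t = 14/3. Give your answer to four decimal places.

-5.4662

Let m_i = s''(x_i). Step sizes h_i = 1, 3, 1; slopes of the chords Δ_i = (y_(i+1) - y_i)/h_i = -3, -7/3, 1.
  1·m_0 + 8·m_1 + 3·m_2 = 6(Δ_1 - Δ_0) = 4
  3·m_1 + 8·m_2 + 1·m_3 = 6(Δ_2 - Δ_1) = 20
Natural end conditions: m_0 = m_3 = 0.
Hence m_0 = 0, m_1 = -28/55, m_2 = 148/55, m_3 = 0.
On [4, 5], s(t) = -6 + 17/165·(t - 4) + 74/55·(t - 4)² - 74/165·(t - 4)³.
With (t - 4) = 2/3: s(14/3) = -24352/4455.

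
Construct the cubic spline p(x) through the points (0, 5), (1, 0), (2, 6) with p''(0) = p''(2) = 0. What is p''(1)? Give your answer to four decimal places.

16.5000

Put σ_i = p'' at the i-th knot. Here h = (1, 1) and Δ = (-5, 6), so the interior equations h_(i-1)·σ_(i-1) + 2(h_(i-1)+h_i)·σ_i + h_i·σ_(i+1) = 6(Δ_i − Δ_(i-1)) read
  1·σ_0 + 4·σ_1 + 1·σ_2 = 6(Δ_1 - Δ_0) = 66
Natural end conditions: σ_0 = σ_2 = 0.
Forward elimination and back-substitution give σ_0 = 0, σ_1 = 33/2, σ_2 = 0.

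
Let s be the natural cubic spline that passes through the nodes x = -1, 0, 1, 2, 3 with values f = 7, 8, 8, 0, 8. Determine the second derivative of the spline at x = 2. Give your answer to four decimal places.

Put M_i = s'' at the i-th knot. Here h = (1, 1, 1, 1) and Δ = (1, 0, -8, 8), so the interior equations h_(i-1)·M_(i-1) + 2(h_(i-1)+h_i)·M_i + h_i·M_(i+1) = 6(Δ_i − Δ_(i-1)) read
  1·M_0 + 4·M_1 + 1·M_2 = 6(Δ_1 - Δ_0) = -6
  1·M_1 + 4·M_2 + 1·M_3 = 6(Δ_2 - Δ_1) = -48
  1·M_2 + 4·M_3 + 1·M_4 = 6(Δ_3 - Δ_2) = 96
Natural end conditions: M_0 = M_4 = 0.
Solving: M_0 = 0, M_1 = 99/28, M_2 = -141/7, M_3 = 813/28, M_4 = 0.

29.0357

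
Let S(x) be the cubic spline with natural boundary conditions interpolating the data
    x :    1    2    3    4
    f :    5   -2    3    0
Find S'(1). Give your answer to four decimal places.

-10.7333

Let m_i = S''(x_i). Step sizes h_i = 1, 1, 1; slopes of the chords Δ_i = (y_(i+1) - y_i)/h_i = -7, 5, -3.
  1·m_0 + 4·m_1 + 1·m_2 = 6(Δ_1 - Δ_0) = 72
  1·m_1 + 4·m_2 + 1·m_3 = 6(Δ_2 - Δ_1) = -48
Natural end conditions: m_0 = m_3 = 0.
Hence m_0 = 0, m_1 = 112/5, m_2 = -88/5, m_3 = 0.
On [1, 2], S'(x) = b_0 + 2c_0·(x - 1) + 3d_0·(x - 1)² with b_0 = Δ_0 - h_0(2m_0 + m_1)/6 = -161/15, c_0 = m_0/2 = 0, d_0 = (m_1 - m_0)/(6h_0) = 56/15. So S'(1) = -161/15.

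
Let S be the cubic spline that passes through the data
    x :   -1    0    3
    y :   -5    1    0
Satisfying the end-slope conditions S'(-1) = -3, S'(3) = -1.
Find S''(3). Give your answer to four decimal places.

Let m_i = S''(x_i). Step sizes h_i = 1, 3; slopes of the chords Δ_i = (y_(i+1) - y_i)/h_i = 6, -1/3.
  1·m_0 + 8·m_1 + 3·m_2 = 6(Δ_1 - Δ_0) = -38
Clamped end conditions give two more equations: 2h_0·m_0 + h_0·m_1 = 6(Δ_0 - S'(-1)) = 54 and h_1·m_1 + 2h_1·m_2 = 6(S'(3) - Δ_1) = -4.
Hence m_0 = 129/4, m_1 = -21/2, m_2 = 55/12.

4.5833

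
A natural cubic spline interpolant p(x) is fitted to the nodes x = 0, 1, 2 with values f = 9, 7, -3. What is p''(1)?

-12

Let σ_i = p''(x_i). Step sizes h_i = 1, 1; slopes of the chords Δ_i = (y_(i+1) - y_i)/h_i = -2, -10.
  1·σ_0 + 4·σ_1 + 1·σ_2 = 6(Δ_1 - Δ_0) = -48
Natural end conditions: σ_0 = σ_2 = 0.
Forward elimination and back-substitution give σ_0 = 0, σ_1 = -12, σ_2 = 0.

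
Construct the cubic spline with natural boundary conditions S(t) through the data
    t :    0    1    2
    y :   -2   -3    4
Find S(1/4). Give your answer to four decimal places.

-2.7188

With M_i denoting the second derivative at x_i, h_i = 1, 1, and Δ_i = (y_(i+1) − y_i)/h_i = -1, 7:
  1·M_0 + 4·M_1 + 1·M_2 = 6(Δ_1 - Δ_0) = 48
Natural end conditions: M_0 = M_2 = 0.
Solving: M_0 = 0, M_1 = 12, M_2 = 0.
On [0, 1], S(t) = -2 - 3·t + 0·t² + 2·t³.
With t = 1/4: S(1/4) = -87/32.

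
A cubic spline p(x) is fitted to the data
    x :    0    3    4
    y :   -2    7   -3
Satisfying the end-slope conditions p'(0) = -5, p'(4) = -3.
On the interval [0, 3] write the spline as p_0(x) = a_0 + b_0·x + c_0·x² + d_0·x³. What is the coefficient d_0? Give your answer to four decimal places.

-2.1528

With m_i denoting the second derivative at x_i, h_i = 3, 1, and Δ_i = (y_(i+1) − y_i)/h_i = 3, -10:
  3·m_0 + 8·m_1 + 1·m_2 = 6(Δ_1 - Δ_0) = -78
Clamped end conditions give two more equations: 2h_0·m_0 + h_0·m_1 = 6(Δ_0 - p'(0)) = 48 and h_1·m_1 + 2h_1·m_2 = 6(p'(4) - Δ_1) = 42.
Solving the tridiagonal system: m_0 = 73/4, m_1 = -41/2, m_2 = 125/4.
On [0, 3], with p_0(x) = a_0 + b_0·x + c_0·x² + d_0·x³: c_0 = m_0/2 = 73/8, d_0 = (m_1 - m_0)/(6h_0) = -155/72, b_0 = Δ_0 - h_0(2m_0 + m_1)/6 = -5.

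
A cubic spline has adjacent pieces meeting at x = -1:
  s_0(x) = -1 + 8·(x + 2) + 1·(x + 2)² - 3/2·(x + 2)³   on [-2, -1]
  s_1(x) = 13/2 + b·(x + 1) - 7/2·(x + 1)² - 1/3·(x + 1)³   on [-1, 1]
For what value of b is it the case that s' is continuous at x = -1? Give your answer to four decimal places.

s_0'(x) = 8 + 2·(x + 2) - 9/2·(x + 2)², so s_0'(-1) = 11/2. On the right, s_1'(-1) = b, so b = 11/2.

5.5000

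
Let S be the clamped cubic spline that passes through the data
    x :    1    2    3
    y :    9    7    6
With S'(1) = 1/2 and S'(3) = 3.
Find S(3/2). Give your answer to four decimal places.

Put M_i = S'' at the i-th knot. Here h = (1, 1) and Δ = (-2, -1), so the interior equations h_(i-1)·M_(i-1) + 2(h_(i-1)+h_i)·M_i + h_i·M_(i+1) = 6(Δ_i − Δ_(i-1)) read
  1·M_0 + 4·M_1 + 1·M_2 = 6(Δ_1 - Δ_0) = 6
Clamped end conditions give two more equations: 2h_0·M_0 + h_0·M_1 = 6(Δ_0 - S'(1)) = -15 and h_1·M_1 + 2h_1·M_2 = 6(S'(3) - Δ_1) = 24.
Solving: M_0 = -31/4, M_1 = 1/2, M_2 = 47/4.
On [1, 2], S(x) = 9 + 1/2·(x - 1) - 31/8·(x - 1)² + 11/8·(x - 1)³.
With (x - 1) = 1/2: S(3/2) = 541/64.

8.4531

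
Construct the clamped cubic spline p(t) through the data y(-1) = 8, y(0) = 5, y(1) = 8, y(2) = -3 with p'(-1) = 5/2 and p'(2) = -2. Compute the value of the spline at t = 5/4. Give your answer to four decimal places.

Write σ_i for p''(x_i). With h_i = 1, 1, 1 and divided differences Δ_i = -3, 3, -11, the continuity of p' gives the tridiagonal system
  1·σ_0 + 4·σ_1 + 1·σ_2 = 6(Δ_1 - Δ_0) = 36
  1·σ_1 + 4·σ_2 + 1·σ_3 = 6(Δ_2 - Δ_1) = -84
Clamped end conditions give two more equations: 2h_0·σ_0 + h_0·σ_1 = 6(Δ_0 - p'(-1)) = -33 and h_2·σ_2 + 2h_2·σ_3 = 6(p'(2) - Δ_2) = 54.
Solving the tridiagonal system: σ_0 = -148/5, σ_1 = 131/5, σ_2 = -196/5, σ_3 = 233/5.
On [1, 2], p(t) = 8 - 57/10·(t - 1) - 98/5·(t - 1)² + 143/10·(t - 1)³.
With (t - 1) = 1/4: p(5/4) = 3567/640.

5.5734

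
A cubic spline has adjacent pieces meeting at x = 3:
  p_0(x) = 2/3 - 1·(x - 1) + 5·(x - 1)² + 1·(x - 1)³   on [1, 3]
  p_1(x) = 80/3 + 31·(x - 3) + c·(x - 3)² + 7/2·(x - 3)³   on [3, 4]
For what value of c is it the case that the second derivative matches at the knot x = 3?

11

p_0''(x) = 10 + 6·(x - 1), so p_0''(3) = 22. On the right, p_1''(3) = 2c, so c = 11.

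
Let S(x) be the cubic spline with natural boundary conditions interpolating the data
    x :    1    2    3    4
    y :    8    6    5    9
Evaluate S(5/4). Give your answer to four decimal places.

7.5156

With M_i denoting the second derivative at x_i, h_i = 1, 1, 1, and Δ_i = (y_(i+1) − y_i)/h_i = -2, -1, 4:
  1·M_0 + 4·M_1 + 1·M_2 = 6(Δ_1 - Δ_0) = 6
  1·M_1 + 4·M_2 + 1·M_3 = 6(Δ_2 - Δ_1) = 30
Natural end conditions: M_0 = M_3 = 0.
Solving: M_0 = 0, M_1 = -2/5, M_2 = 38/5, M_3 = 0.
On [1, 2], S(x) = 8 - 29/15·(x - 1) + 0·(x - 1)² - 1/15·(x - 1)³.
With (x - 1) = 1/4: S(5/4) = 481/64.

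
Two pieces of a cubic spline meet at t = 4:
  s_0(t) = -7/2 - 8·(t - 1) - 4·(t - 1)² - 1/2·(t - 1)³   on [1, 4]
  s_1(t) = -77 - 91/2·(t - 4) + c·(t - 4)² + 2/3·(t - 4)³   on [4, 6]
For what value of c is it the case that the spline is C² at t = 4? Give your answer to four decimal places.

s_0''(t) = -8 - 3·(t - 1), so s_0''(4) = -17. On the right, s_1''(4) = 2c, so c = -17/2.

-8.5000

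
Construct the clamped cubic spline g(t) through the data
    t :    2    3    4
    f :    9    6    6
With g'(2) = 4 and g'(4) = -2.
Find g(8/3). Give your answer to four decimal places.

7.4815

Write m_i for g''(x_i). With h_i = 1, 1 and divided differences Δ_i = -3, 0, the continuity of g' gives the tridiagonal system
  1·m_0 + 4·m_1 + 1·m_2 = 6(Δ_1 - Δ_0) = 18
Clamped end conditions give two more equations: 2h_0·m_0 + h_0·m_1 = 6(Δ_0 - g'(2)) = -42 and h_1·m_1 + 2h_1·m_2 = 6(g'(4) - Δ_1) = -12.
Hence m_0 = -57/2, m_1 = 15, m_2 = -27/2.
On [2, 3], g(t) = 9 + 4·(t - 2) - 57/4·(t - 2)² + 29/4·(t - 2)³.
With (t - 2) = 2/3: g(8/3) = 202/27.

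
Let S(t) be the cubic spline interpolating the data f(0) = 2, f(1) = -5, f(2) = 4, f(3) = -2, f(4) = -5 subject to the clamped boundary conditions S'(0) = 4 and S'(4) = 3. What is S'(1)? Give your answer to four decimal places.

-0.6429

Write m_i for S''(x_i). With h_i = 1, 1, 1, 1 and divided differences Δ_i = -7, 9, -6, -3, the continuity of S' gives the tridiagonal system
  1·m_0 + 4·m_1 + 1·m_2 = 6(Δ_1 - Δ_0) = 96
  1·m_1 + 4·m_2 + 1·m_3 = 6(Δ_2 - Δ_1) = -90
  1·m_2 + 4·m_3 + 1·m_4 = 6(Δ_3 - Δ_2) = 18
Clamped end conditions give two more equations: 2h_0·m_0 + h_0·m_1 = 6(Δ_0 - S'(0)) = -66 and h_3·m_3 + 2h_3·m_4 = 6(S'(4) - Δ_3) = 36.
Forward elimination and back-substitution give m_0 = -397/7, m_1 = 332/7, m_2 = -37, m_3 = 74/7, m_4 = 89/7.
On [1, 2], S'(t) = b_1 + 2c_1·(t - 1) + 3d_1·(t - 1)² with b_1 = Δ_1 - h_1(2m_1 + m_2)/6 = -9/14, c_1 = m_1/2 = 166/7, d_1 = (m_2 - m_1)/(6h_1) = -197/14. So S'(1) = -9/14.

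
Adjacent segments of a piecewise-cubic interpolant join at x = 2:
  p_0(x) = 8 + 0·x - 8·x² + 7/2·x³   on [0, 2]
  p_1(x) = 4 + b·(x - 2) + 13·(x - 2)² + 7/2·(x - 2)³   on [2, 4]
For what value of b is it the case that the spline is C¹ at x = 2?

p_0'(x) = 0 - 16·x + 21/2·x², so p_0'(2) = 10. On the right, p_1'(2) = b, so b = 10.

10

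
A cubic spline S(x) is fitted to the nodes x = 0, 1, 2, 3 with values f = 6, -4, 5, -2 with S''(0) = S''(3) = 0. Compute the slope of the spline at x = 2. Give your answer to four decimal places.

Write σ_i for S''(x_i). With h_i = 1, 1, 1 and divided differences Δ_i = -10, 9, -7, the continuity of S' gives the tridiagonal system
  1·σ_0 + 4·σ_1 + 1·σ_2 = 6(Δ_1 - Δ_0) = 114
  1·σ_1 + 4·σ_2 + 1·σ_3 = 6(Δ_2 - Δ_1) = -96
Natural end conditions: σ_0 = σ_3 = 0.
Solving: σ_0 = 0, σ_1 = 184/5, σ_2 = -166/5, σ_3 = 0.
On [2, 3], S'(x) = b_2 + 2c_2·(x - 2) + 3d_2·(x - 2)² with b_2 = Δ_2 - h_2(2σ_2 + σ_3)/6 = 61/15, c_2 = σ_2/2 = -83/5, d_2 = (σ_3 - σ_2)/(6h_2) = 83/15. So S'(2) = 61/15.

4.0667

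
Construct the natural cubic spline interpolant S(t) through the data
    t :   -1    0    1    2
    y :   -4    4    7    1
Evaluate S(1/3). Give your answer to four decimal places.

5.8840

Put m_i = S'' at the i-th knot. Here h = (1, 1, 1) and Δ = (8, 3, -6), so the interior equations h_(i-1)·m_(i-1) + 2(h_(i-1)+h_i)·m_i + h_i·m_(i+1) = 6(Δ_i − Δ_(i-1)) read
  1·m_0 + 4·m_1 + 1·m_2 = 6(Δ_1 - Δ_0) = -30
  1·m_1 + 4·m_2 + 1·m_3 = 6(Δ_2 - Δ_1) = -54
Natural end conditions: m_0 = m_3 = 0.
Solving the tridiagonal system: m_0 = 0, m_1 = -22/5, m_2 = -62/5, m_3 = 0.
On [0, 1], S(t) = 4 + 98/15·t - 11/5·t² - 4/3·t³.
With t = 1/3: S(1/3) = 2383/405.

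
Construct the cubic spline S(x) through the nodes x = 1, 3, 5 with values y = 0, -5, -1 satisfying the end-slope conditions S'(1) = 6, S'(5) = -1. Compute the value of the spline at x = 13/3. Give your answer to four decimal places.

-1.9815

With m_i denoting the second derivative at x_i, h_i = 2, 2, and Δ_i = (y_(i+1) − y_i)/h_i = -5/2, 2:
  2·m_0 + 8·m_1 + 2·m_2 = 6(Δ_1 - Δ_0) = 27
Clamped end conditions give two more equations: 2h_0·m_0 + h_0·m_1 = 6(Δ_0 - S'(1)) = -51 and h_1·m_1 + 2h_1·m_2 = 6(S'(5) - Δ_1) = -18.
Forward elimination and back-substitution give m_0 = -143/8, m_1 = 41/4, m_2 = -77/8.
On [3, 5], S(x) = -5 - 13/8·(x - 3) + 41/8·(x - 3)² - 53/32·(x - 3)³.
With (x - 3) = 4/3: S(13/3) = -107/54.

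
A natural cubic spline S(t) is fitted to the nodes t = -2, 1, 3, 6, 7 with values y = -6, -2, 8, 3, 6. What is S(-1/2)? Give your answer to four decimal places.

Put M_i = S'' at the i-th knot. Here h = (3, 2, 3, 1) and Δ = (4/3, 5, -5/3, 3), so the interior equations h_(i-1)·M_(i-1) + 2(h_(i-1)+h_i)·M_i + h_i·M_(i+1) = 6(Δ_i − Δ_(i-1)) read
  3·M_0 + 10·M_1 + 2·M_2 = 6(Δ_1 - Δ_0) = 22
  2·M_1 + 10·M_2 + 3·M_3 = 6(Δ_2 - Δ_1) = -40
  3·M_2 + 8·M_3 + 1·M_4 = 6(Δ_3 - Δ_2) = 28
Natural end conditions: M_0 = M_4 = 0.
Hence M_0 = 0, M_1 = 395/113, M_2 = -732/113, M_3 = 670/113, M_4 = 0.
On [-2, 1], S(t) = -6 - 281/678·(t + 2) + 0·(t + 2)² + 395/2034·(t + 2)³.
With (t + 2) = 3/2: S(-1/2) = -10787/1808.

-5.9663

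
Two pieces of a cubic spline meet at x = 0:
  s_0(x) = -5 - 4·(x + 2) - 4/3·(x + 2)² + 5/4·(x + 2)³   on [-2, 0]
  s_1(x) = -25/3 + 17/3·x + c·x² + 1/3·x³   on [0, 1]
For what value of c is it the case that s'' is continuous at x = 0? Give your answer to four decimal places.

s_0''(x) = -8/3 + 15/2·(x + 2), so s_0''(0) = 37/3. On the right, s_1''(0) = 2c, so c = 37/6.

6.1667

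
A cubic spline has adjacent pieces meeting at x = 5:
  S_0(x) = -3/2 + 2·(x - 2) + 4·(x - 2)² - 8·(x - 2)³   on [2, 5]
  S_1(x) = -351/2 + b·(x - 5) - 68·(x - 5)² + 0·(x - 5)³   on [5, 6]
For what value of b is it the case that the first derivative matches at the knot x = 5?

-190

S_0'(x) = 2 + 8·(x - 2) - 24·(x - 2)², so S_0'(5) = -190. On the right, S_1'(5) = b, so b = -190.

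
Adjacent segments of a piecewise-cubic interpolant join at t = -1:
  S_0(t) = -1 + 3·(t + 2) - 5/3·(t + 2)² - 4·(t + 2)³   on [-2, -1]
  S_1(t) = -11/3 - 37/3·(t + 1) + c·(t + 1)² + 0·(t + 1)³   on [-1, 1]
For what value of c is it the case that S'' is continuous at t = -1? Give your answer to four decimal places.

-13.6667

S_0''(t) = -10/3 - 24·(t + 2), so S_0''(-1) = -82/3. On the right, S_1''(-1) = 2c, so c = -41/3.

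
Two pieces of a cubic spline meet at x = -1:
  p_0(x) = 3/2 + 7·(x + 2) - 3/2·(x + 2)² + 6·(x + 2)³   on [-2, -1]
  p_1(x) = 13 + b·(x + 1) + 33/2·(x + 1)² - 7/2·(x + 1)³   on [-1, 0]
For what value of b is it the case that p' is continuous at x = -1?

22

p_0'(x) = 7 - 3·(x + 2) + 18·(x + 2)², so p_0'(-1) = 22. On the right, p_1'(-1) = b, so b = 22.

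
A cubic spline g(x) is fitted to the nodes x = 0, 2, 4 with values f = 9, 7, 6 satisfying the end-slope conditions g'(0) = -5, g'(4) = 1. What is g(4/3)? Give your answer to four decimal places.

6.8148

With m_i denoting the second derivative at x_i, h_i = 2, 2, and Δ_i = (y_(i+1) − y_i)/h_i = -1, -1/2:
  2·m_0 + 8·m_1 + 2·m_2 = 6(Δ_1 - Δ_0) = 3
Clamped end conditions give two more equations: 2h_0·m_0 + h_0·m_1 = 6(Δ_0 - g'(0)) = 24 and h_1·m_1 + 2h_1·m_2 = 6(g'(4) - Δ_1) = 9.
Hence m_0 = 57/8, m_1 = -9/4, m_2 = 27/8.
On [0, 2], g(x) = 9 - 5·x + 57/16·x² - 25/32·x³.
With x = 4/3: g(4/3) = 184/27.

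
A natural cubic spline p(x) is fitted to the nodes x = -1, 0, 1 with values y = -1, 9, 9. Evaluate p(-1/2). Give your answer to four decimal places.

4.9375

Put m_i = p'' at the i-th knot. Here h = (1, 1) and Δ = (10, 0), so the interior equations h_(i-1)·m_(i-1) + 2(h_(i-1)+h_i)·m_i + h_i·m_(i+1) = 6(Δ_i − Δ_(i-1)) read
  1·m_0 + 4·m_1 + 1·m_2 = 6(Δ_1 - Δ_0) = -60
Natural end conditions: m_0 = m_2 = 0.
Hence m_0 = 0, m_1 = -15, m_2 = 0.
On [-1, 0], p(x) = -1 + 25/2·(x + 1) + 0·(x + 1)² - 5/2·(x + 1)³.
With (x + 1) = 1/2: p(-1/2) = 79/16.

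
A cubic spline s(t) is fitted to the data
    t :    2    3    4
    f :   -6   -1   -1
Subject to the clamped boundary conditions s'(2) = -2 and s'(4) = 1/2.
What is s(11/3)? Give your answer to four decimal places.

Write m_i for s''(x_i). With h_i = 1, 1 and divided differences Δ_i = 5, 0, the continuity of s' gives the tridiagonal system
  1·m_0 + 4·m_1 + 1·m_2 = 6(Δ_1 - Δ_0) = -30
Clamped end conditions give two more equations: 2h_0·m_0 + h_0·m_1 = 6(Δ_0 - s'(2)) = 42 and h_1·m_1 + 2h_1·m_2 = 6(s'(4) - Δ_1) = 3.
Forward elimination and back-substitution give m_0 = 119/4, m_1 = -35/2, m_2 = 41/4.
On [3, 4], s(t) = -1 + 33/8·(t - 3) - 35/4·(t - 3)² + 37/8·(t - 3)³.
With (t - 3) = 2/3: s(11/3) = -83/108.

-0.7685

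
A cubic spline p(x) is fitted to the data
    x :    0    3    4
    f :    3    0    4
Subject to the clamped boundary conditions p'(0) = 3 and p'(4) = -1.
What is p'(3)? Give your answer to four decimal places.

Let M_i = p''(x_i). Step sizes h_i = 3, 1; slopes of the chords Δ_i = (y_(i+1) - y_i)/h_i = -1, 4.
  3·M_0 + 8·M_1 + 1·M_2 = 6(Δ_1 - Δ_0) = 30
Clamped end conditions give two more equations: 2h_0·M_0 + h_0·M_1 = 6(Δ_0 - p'(0)) = -24 and h_1·M_1 + 2h_1·M_2 = 6(p'(4) - Δ_1) = -30.
Forward elimination and back-substitution give M_0 = -35/4, M_1 = 19/2, M_2 = -79/4.
On [3, 4], p'(x) = b_1 + 2c_1·(x - 3) + 3d_1·(x - 3)² with b_1 = Δ_1 - h_1(2M_1 + M_2)/6 = 33/8, c_1 = M_1/2 = 19/4, d_1 = (M_2 - M_1)/(6h_1) = -39/8. So p'(3) = 33/8.

4.1250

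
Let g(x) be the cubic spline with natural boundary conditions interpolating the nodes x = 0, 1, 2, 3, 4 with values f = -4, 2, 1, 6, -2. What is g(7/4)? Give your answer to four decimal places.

0.8131

Let M_i = g''(x_i). Step sizes h_i = 1, 1, 1, 1; slopes of the chords Δ_i = (y_(i+1) - y_i)/h_i = 6, -1, 5, -8.
  1·M_0 + 4·M_1 + 1·M_2 = 6(Δ_1 - Δ_0) = -42
  1·M_1 + 4·M_2 + 1·M_3 = 6(Δ_2 - Δ_1) = 36
  1·M_2 + 4·M_3 + 1·M_4 = 6(Δ_3 - Δ_2) = -78
Natural end conditions: M_0 = M_4 = 0.
Solving: M_0 = 0, M_1 = -213/14, M_2 = 132/7, M_3 = -339/14, M_4 = 0.
On [1, 2], g(x) = 2 + 13/14·(x - 1) - 213/28·(x - 1)² + 159/28·(x - 1)³.
With (x - 1) = 3/4: g(7/4) = 1457/1792.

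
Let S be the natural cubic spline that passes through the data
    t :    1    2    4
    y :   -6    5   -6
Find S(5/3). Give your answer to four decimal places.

2.3519

Write σ_i for S''(x_i). With h_i = 1, 2 and divided differences Δ_i = 11, -11/2, the continuity of S' gives the tridiagonal system
  1·σ_0 + 6·σ_1 + 2·σ_2 = 6(Δ_1 - Δ_0) = -99
Natural end conditions: σ_0 = σ_2 = 0.
Solving: σ_0 = 0, σ_1 = -33/2, σ_2 = 0.
On [1, 2], S(t) = -6 + 55/4·(t - 1) + 0·(t - 1)² - 11/4·(t - 1)³.
With (t - 1) = 2/3: S(5/3) = 127/54.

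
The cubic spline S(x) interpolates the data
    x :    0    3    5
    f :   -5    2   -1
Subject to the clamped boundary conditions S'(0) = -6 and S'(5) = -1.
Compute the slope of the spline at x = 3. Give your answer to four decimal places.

1.5500

Put m_i = S'' at the i-th knot. Here h = (3, 2) and Δ = (7/3, -3/2), so the interior equations h_(i-1)·m_(i-1) + 2(h_(i-1)+h_i)·m_i + h_i·m_(i+1) = 6(Δ_i − Δ_(i-1)) read
  3·m_0 + 10·m_1 + 2·m_2 = 6(Δ_1 - Δ_0) = -23
Clamped end conditions give two more equations: 2h_0·m_0 + h_0·m_1 = 6(Δ_0 - S'(0)) = 50 and h_1·m_1 + 2h_1·m_2 = 6(S'(5) - Δ_1) = 3.
Forward elimination and back-substitution give m_0 = 349/30, m_1 = -33/5, m_2 = 81/20.
On [3, 5], S'(x) = b_1 + 2c_1·(x - 3) + 3d_1·(x - 3)² with b_1 = Δ_1 - h_1(2m_1 + m_2)/6 = 31/20, c_1 = m_1/2 = -33/10, d_1 = (m_2 - m_1)/(6h_1) = 71/80. So S'(3) = 31/20.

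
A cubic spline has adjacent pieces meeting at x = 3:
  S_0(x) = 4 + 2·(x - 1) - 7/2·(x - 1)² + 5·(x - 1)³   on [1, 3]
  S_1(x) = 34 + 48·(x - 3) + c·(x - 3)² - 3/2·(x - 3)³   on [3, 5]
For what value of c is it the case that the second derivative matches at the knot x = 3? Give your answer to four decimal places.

S_0''(x) = -7 + 30·(x - 1), so S_0''(3) = 53. On the right, S_1''(3) = 2c, so c = 53/2.

26.5000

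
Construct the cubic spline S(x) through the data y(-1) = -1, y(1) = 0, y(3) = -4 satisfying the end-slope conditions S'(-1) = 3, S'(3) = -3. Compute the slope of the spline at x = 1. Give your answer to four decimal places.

-1.1250

Let σ_i = S''(x_i). Step sizes h_i = 2, 2; slopes of the chords Δ_i = (y_(i+1) - y_i)/h_i = 1/2, -2.
  2·σ_0 + 8·σ_1 + 2·σ_2 = 6(Δ_1 - Δ_0) = -15
Clamped end conditions give two more equations: 2h_0·σ_0 + h_0·σ_1 = 6(Δ_0 - S'(-1)) = -15 and h_1·σ_1 + 2h_1·σ_2 = 6(S'(3) - Δ_1) = -6.
Hence σ_0 = -27/8, σ_1 = -3/4, σ_2 = -9/8.
On [1, 3], S'(x) = b_1 + 2c_1·(x - 1) + 3d_1·(x - 1)² with b_1 = Δ_1 - h_1(2σ_1 + σ_2)/6 = -9/8, c_1 = σ_1/2 = -3/8, d_1 = (σ_2 - σ_1)/(6h_1) = -1/32. So S'(1) = -9/8.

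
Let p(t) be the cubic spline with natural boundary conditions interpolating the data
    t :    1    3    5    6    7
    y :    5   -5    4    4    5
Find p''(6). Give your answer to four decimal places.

With M_i denoting the second derivative at x_i, h_i = 2, 2, 1, 1, and Δ_i = (y_(i+1) − y_i)/h_i = -5, 9/2, 0, 1:
  2·M_0 + 8·M_1 + 2·M_2 = 6(Δ_1 - Δ_0) = 57
  2·M_1 + 6·M_2 + 1·M_3 = 6(Δ_2 - Δ_1) = -27
  1·M_2 + 4·M_3 + 1·M_4 = 6(Δ_3 - Δ_2) = 6
Natural end conditions: M_0 = M_4 = 0.
Solving the tridiagonal system: M_0 = 0, M_1 = 513/56, M_2 = -57/7, M_3 = 99/28, M_4 = 0.

3.5357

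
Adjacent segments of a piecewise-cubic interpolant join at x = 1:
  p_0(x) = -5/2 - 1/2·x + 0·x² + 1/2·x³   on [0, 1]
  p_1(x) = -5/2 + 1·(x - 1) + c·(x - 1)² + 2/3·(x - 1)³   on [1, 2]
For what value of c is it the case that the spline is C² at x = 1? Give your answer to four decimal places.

p_0''(x) = 0 + 3·x, so p_0''(1) = 3. On the right, p_1''(1) = 2c, so c = 3/2.

1.5000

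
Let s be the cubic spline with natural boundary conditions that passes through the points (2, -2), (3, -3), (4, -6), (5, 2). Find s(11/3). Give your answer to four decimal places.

With M_i denoting the second derivative at x_i, h_i = 1, 1, 1, and Δ_i = (y_(i+1) − y_i)/h_i = -1, -3, 8:
  1·M_0 + 4·M_1 + 1·M_2 = 6(Δ_1 - Δ_0) = -12
  1·M_1 + 4·M_2 + 1·M_3 = 6(Δ_2 - Δ_1) = 66
Natural end conditions: M_0 = M_3 = 0.
Solving the tridiagonal system: M_0 = 0, M_1 = -38/5, M_2 = 92/5, M_3 = 0.
On [3, 4], s(x) = -3 - 53/15·(x - 3) - 19/5·(x - 3)² + 13/3·(x - 3)³.
With (x - 3) = 2/3: s(11/3) = -2333/405.

-5.7605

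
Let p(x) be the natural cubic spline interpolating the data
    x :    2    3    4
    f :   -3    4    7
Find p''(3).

-6

Put M_i = p'' at the i-th knot. Here h = (1, 1) and Δ = (7, 3), so the interior equations h_(i-1)·M_(i-1) + 2(h_(i-1)+h_i)·M_i + h_i·M_(i+1) = 6(Δ_i − Δ_(i-1)) read
  1·M_0 + 4·M_1 + 1·M_2 = 6(Δ_1 - Δ_0) = -24
Natural end conditions: M_0 = M_2 = 0.
Forward elimination and back-substitution give M_0 = 0, M_1 = -6, M_2 = 0.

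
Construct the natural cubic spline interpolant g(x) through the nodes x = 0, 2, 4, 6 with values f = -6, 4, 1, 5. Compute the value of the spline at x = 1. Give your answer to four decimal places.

0.4750

Put σ_i = g'' at the i-th knot. Here h = (2, 2, 2) and Δ = (5, -3/2, 2), so the interior equations h_(i-1)·σ_(i-1) + 2(h_(i-1)+h_i)·σ_i + h_i·σ_(i+1) = 6(Δ_i − Δ_(i-1)) read
  2·σ_0 + 8·σ_1 + 2·σ_2 = 6(Δ_1 - Δ_0) = -39
  2·σ_1 + 8·σ_2 + 2·σ_3 = 6(Δ_2 - Δ_1) = 21
Natural end conditions: σ_0 = σ_3 = 0.
Solving: σ_0 = 0, σ_1 = -59/10, σ_2 = 41/10, σ_3 = 0.
On [0, 2], g(x) = -6 + 209/30·x + 0·x² - 59/120·x³.
With x = 1: g(1) = 19/40.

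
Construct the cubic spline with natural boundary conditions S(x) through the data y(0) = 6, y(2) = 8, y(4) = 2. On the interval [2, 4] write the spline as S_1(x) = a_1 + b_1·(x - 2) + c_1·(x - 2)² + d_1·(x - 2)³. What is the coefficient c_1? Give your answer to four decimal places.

-1.5000

Let m_i = S''(x_i). Step sizes h_i = 2, 2; slopes of the chords Δ_i = (y_(i+1) - y_i)/h_i = 1, -3.
  2·m_0 + 8·m_1 + 2·m_2 = 6(Δ_1 - Δ_0) = -24
Natural end conditions: m_0 = m_2 = 0.
Solving the tridiagonal system: m_0 = 0, m_1 = -3, m_2 = 0.
On [2, 4], with S_1(x) = a_1 + b_1·(x - 2) + c_1·(x - 2)² + d_1·(x - 2)³: c_1 = m_1/2 = -3/2, d_1 = (m_2 - m_1)/(6h_1) = 1/4, b_1 = Δ_1 - h_1(2m_1 + m_2)/6 = -1.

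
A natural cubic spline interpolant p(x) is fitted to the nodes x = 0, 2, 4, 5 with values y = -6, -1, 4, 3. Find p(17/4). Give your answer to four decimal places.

Let M_i = p''(x_i). Step sizes h_i = 2, 2, 1; slopes of the chords Δ_i = (y_(i+1) - y_i)/h_i = 5/2, 5/2, -1.
  2·M_0 + 8·M_1 + 2·M_2 = 6(Δ_1 - Δ_0) = 0
  2·M_1 + 6·M_2 + 1·M_3 = 6(Δ_2 - Δ_1) = -21
Natural end conditions: M_0 = M_3 = 0.
Solving: M_0 = 0, M_1 = 21/22, M_2 = -42/11, M_3 = 0.
On [4, 5], p(x) = 4 + 3/11·(x - 4) - 21/11·(x - 4)² + 7/11·(x - 4)³.
With (x - 4) = 1/4: p(17/4) = 2787/704.

3.9588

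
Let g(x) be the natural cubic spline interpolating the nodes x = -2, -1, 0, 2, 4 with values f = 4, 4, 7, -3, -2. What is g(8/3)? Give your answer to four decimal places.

Put σ_i = g'' at the i-th knot. Here h = (1, 1, 2, 2) and Δ = (0, 3, -5, 1/2), so the interior equations h_(i-1)·σ_(i-1) + 2(h_(i-1)+h_i)·σ_i + h_i·σ_(i+1) = 6(Δ_i − Δ_(i-1)) read
  1·σ_0 + 4·σ_1 + 1·σ_2 = 6(Δ_1 - Δ_0) = 18
  1·σ_1 + 6·σ_2 + 2·σ_3 = 6(Δ_2 - Δ_1) = -48
  2·σ_2 + 8·σ_3 + 2·σ_4 = 6(Δ_3 - Δ_2) = 33
Natural end conditions: σ_0 = σ_4 = 0.
Forward elimination and back-substitution give σ_0 = 0, σ_1 = 207/28, σ_2 = -81/7, σ_3 = 393/56, σ_4 = 0.
On [2, 4], g(x) = -3 - 117/28·(x - 2) + 393/112·(x - 2)² - 131/224·(x - 2)³.
With (x - 2) = 2/3: g(8/3) = -1663/378.

-4.3995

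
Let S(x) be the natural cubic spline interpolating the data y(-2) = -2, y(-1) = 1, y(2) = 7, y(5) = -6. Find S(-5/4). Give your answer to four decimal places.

0.2236

Let M_i = S''(x_i). Step sizes h_i = 1, 3, 3; slopes of the chords Δ_i = (y_(i+1) - y_i)/h_i = 3, 2, -13/3.
  1·M_0 + 8·M_1 + 3·M_2 = 6(Δ_1 - Δ_0) = -6
  3·M_1 + 12·M_2 + 3·M_3 = 6(Δ_2 - Δ_1) = -38
Natural end conditions: M_0 = M_3 = 0.
Solving: M_0 = 0, M_1 = 14/29, M_2 = -286/87, M_3 = 0.
On [-2, -1], S(x) = -2 + 254/87·(x + 2) + 0·(x + 2)² + 7/87·(x + 2)³.
With (x + 2) = 3/4: S(-5/4) = 415/1856.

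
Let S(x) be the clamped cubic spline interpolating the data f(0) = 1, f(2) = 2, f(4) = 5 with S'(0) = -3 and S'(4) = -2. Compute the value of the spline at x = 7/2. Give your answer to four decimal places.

With σ_i denoting the second derivative at x_i, h_i = 2, 2, and Δ_i = (y_(i+1) − y_i)/h_i = 1/2, 3/2:
  2·σ_0 + 8·σ_1 + 2·σ_2 = 6(Δ_1 - Δ_0) = 6
Clamped end conditions give two more equations: 2h_0·σ_0 + h_0·σ_1 = 6(Δ_0 - S'(0)) = 21 and h_1·σ_1 + 2h_1·σ_2 = 6(S'(4) - Δ_1) = -21.
Solving: σ_0 = 19/4, σ_1 = 1, σ_2 = -23/4.
On [2, 4], S(x) = 2 + 11/4·(x - 2) + 1/2·(x - 2)² - 9/16·(x - 2)³.
With (x - 2) = 3/2: S(7/2) = 685/128.

5.3516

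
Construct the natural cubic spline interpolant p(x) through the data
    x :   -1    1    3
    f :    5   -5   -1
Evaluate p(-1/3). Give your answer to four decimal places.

Let m_i = p''(x_i). Step sizes h_i = 2, 2; slopes of the chords Δ_i = (y_(i+1) - y_i)/h_i = -5, 2.
  2·m_0 + 8·m_1 + 2·m_2 = 6(Δ_1 - Δ_0) = 42
Natural end conditions: m_0 = m_2 = 0.
Solving: m_0 = 0, m_1 = 21/4, m_2 = 0.
On [-1, 1], p(x) = 5 - 27/4·(x + 1) + 0·(x + 1)² + 7/16·(x + 1)³.
With (x + 1) = 2/3: p(-1/3) = 17/27.

0.6296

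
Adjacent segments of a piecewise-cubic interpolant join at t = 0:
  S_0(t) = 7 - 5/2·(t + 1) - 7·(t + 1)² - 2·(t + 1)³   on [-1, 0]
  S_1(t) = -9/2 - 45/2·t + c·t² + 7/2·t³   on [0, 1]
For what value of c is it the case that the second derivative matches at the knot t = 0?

S_0''(t) = -14 - 12·(t + 1), so S_0''(0) = -26. On the right, S_1''(0) = 2c, so c = -13.

-13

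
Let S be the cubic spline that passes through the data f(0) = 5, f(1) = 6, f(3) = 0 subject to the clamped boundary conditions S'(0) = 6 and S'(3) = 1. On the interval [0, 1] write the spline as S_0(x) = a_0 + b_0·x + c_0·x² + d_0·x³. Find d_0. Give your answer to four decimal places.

1.3333

With M_i denoting the second derivative at x_i, h_i = 1, 2, and Δ_i = (y_(i+1) − y_i)/h_i = 1, -3:
  1·M_0 + 6·M_1 + 2·M_2 = 6(Δ_1 - Δ_0) = -24
Clamped end conditions give two more equations: 2h_0·M_0 + h_0·M_1 = 6(Δ_0 - S'(0)) = -30 and h_1·M_1 + 2h_1·M_2 = 6(S'(3) - Δ_1) = 24.
Solving the tridiagonal system: M_0 = -38/3, M_1 = -14/3, M_2 = 25/3.
On [0, 1], with S_0(x) = a_0 + b_0·x + c_0·x² + d_0·x³: c_0 = M_0/2 = -19/3, d_0 = (M_1 - M_0)/(6h_0) = 4/3, b_0 = Δ_0 - h_0(2M_0 + M_1)/6 = 6.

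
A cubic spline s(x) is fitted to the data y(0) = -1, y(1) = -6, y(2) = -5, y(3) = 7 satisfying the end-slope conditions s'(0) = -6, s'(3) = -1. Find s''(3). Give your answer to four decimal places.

With m_i denoting the second derivative at x_i, h_i = 1, 1, 1, and Δ_i = (y_(i+1) − y_i)/h_i = -5, 1, 12:
  1·m_0 + 4·m_1 + 1·m_2 = 6(Δ_1 - Δ_0) = 36
  1·m_1 + 4·m_2 + 1·m_3 = 6(Δ_2 - Δ_1) = 66
Clamped end conditions give two more equations: 2h_0·m_0 + h_0·m_1 = 6(Δ_0 - s'(0)) = 6 and h_2·m_2 + 2h_2·m_3 = 6(s'(3) - Δ_2) = -78.
Hence m_0 = 38/15, m_1 = 14/15, m_2 = 446/15, m_3 = -808/15.

-53.8667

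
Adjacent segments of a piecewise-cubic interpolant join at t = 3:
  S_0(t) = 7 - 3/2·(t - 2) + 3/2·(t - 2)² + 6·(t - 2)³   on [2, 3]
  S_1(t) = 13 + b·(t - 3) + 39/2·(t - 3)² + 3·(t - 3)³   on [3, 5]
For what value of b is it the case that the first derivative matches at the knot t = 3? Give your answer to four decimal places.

S_0'(t) = -3/2 + 3·(t - 2) + 18·(t - 2)², so S_0'(3) = 39/2. On the right, S_1'(3) = b, so b = 39/2.

19.5000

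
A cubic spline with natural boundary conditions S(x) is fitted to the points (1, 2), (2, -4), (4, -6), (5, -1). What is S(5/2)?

Put m_i = S'' at the i-th knot. Here h = (1, 2, 1) and Δ = (-6, -1, 5), so the interior equations h_(i-1)·m_(i-1) + 2(h_(i-1)+h_i)·m_i + h_i·m_(i+1) = 6(Δ_i − Δ_(i-1)) read
  1·m_0 + 6·m_1 + 2·m_2 = 6(Δ_1 - Δ_0) = 30
  2·m_1 + 6·m_2 + 1·m_3 = 6(Δ_2 - Δ_1) = 36
Natural end conditions: m_0 = m_3 = 0.
Hence m_0 = 0, m_1 = 27/8, m_2 = 39/8, m_3 = 0.
On [2, 4], S(x) = -4 - 39/8·(x - 2) + 27/16·(x - 2)² + 1/8·(x - 2)³.
With (x - 2) = 1/2: S(5/2) = -6.

-6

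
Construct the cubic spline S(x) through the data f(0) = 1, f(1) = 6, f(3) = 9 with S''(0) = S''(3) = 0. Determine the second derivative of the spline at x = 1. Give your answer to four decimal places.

Write σ_i for S''(x_i). With h_i = 1, 2 and divided differences Δ_i = 5, 3/2, the continuity of S' gives the tridiagonal system
  1·σ_0 + 6·σ_1 + 2·σ_2 = 6(Δ_1 - Δ_0) = -21
Natural end conditions: σ_0 = σ_2 = 0.
Solving: σ_0 = 0, σ_1 = -7/2, σ_2 = 0.

-3.5000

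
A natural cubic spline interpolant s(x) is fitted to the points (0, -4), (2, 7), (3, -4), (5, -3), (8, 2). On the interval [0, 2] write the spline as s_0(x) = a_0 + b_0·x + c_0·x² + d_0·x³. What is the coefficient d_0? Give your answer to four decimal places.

Put m_i = s'' at the i-th knot. Here h = (2, 1, 2, 3) and Δ = (11/2, -11, 1/2, 5/3), so the interior equations h_(i-1)·m_(i-1) + 2(h_(i-1)+h_i)·m_i + h_i·m_(i+1) = 6(Δ_i − Δ_(i-1)) read
  2·m_0 + 6·m_1 + 1·m_2 = 6(Δ_1 - Δ_0) = -99
  1·m_1 + 6·m_2 + 2·m_3 = 6(Δ_2 - Δ_1) = 69
  2·m_2 + 10·m_3 + 3·m_4 = 6(Δ_3 - Δ_2) = 7
Natural end conditions: m_0 = m_4 = 0.
Hence m_0 = 0, m_1 = -3110/163, m_2 = 2523/163, m_3 = -781/326, m_4 = 0.
On [0, 2], with s_0(x) = a_0 + b_0·x + c_0·x² + d_0·x³: c_0 = m_0/2 = 0, d_0 = (m_1 - m_0)/(6h_0) = -1555/978, b_0 = Δ_0 - h_0(2m_0 + m_1)/6 = 11599/978.

-1.5900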